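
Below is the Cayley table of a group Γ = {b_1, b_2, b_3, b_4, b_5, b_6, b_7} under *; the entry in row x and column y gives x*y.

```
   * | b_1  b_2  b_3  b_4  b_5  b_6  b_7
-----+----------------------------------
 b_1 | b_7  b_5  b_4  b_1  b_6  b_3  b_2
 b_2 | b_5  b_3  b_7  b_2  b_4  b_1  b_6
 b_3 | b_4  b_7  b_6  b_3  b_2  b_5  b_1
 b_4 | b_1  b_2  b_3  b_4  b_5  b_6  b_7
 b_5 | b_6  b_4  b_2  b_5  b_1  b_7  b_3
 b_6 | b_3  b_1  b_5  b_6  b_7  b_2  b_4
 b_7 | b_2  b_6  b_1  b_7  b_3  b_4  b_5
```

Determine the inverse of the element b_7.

First locate the identity: row b_4 matches the header, so b_4 is the identity.
Scan row b_7 for b_4: b_7*b_6 = b_4. Hence b_7^(-1) = b_6.

b_6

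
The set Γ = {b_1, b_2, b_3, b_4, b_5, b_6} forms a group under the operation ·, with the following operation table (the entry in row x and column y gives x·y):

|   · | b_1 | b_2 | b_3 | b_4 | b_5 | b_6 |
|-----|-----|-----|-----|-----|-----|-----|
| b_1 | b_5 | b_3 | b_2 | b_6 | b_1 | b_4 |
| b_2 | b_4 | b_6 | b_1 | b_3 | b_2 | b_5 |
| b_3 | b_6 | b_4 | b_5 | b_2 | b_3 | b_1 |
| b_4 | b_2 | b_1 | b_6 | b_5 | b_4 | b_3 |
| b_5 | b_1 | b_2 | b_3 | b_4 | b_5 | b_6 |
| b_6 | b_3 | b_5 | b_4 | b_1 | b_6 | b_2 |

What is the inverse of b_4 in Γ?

b_4

First locate the identity: row b_5 matches the header, so b_5 is the identity.
Scan row b_4 for b_5: b_4·b_4 = b_5. Hence b_4^(-1) = b_4.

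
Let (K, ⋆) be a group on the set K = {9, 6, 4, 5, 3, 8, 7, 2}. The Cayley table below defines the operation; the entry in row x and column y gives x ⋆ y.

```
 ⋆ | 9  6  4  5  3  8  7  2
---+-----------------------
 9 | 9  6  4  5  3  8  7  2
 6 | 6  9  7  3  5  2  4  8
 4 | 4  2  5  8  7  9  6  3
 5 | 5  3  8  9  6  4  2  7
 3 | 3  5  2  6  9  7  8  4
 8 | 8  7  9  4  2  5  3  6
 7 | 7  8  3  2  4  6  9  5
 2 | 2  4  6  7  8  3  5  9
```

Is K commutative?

No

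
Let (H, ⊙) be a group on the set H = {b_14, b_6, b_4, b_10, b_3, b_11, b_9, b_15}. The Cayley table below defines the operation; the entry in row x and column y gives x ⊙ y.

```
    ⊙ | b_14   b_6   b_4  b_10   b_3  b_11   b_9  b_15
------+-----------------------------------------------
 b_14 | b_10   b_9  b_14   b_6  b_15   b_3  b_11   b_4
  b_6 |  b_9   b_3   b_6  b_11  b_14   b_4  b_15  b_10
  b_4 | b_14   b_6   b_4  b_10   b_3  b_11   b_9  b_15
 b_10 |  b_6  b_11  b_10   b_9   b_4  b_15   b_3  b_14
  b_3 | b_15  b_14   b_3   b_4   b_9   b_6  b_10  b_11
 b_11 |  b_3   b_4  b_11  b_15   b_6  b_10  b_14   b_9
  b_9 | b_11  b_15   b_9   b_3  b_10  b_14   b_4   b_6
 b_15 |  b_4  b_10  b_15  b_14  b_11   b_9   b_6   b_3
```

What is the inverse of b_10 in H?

First locate the identity: row b_4 matches the header, so b_4 is the identity.
Scan row b_10 for b_4: b_10 ⊙ b_3 = b_4. Hence b_10^(-1) = b_3.

b_3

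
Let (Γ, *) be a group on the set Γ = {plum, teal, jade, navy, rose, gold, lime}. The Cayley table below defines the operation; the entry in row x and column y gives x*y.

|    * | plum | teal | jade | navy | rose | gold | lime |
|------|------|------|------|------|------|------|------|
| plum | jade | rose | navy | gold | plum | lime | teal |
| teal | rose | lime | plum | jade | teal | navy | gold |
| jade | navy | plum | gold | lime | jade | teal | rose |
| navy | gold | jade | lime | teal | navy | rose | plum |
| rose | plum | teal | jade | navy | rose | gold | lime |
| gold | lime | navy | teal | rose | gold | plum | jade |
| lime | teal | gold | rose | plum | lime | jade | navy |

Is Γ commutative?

Yes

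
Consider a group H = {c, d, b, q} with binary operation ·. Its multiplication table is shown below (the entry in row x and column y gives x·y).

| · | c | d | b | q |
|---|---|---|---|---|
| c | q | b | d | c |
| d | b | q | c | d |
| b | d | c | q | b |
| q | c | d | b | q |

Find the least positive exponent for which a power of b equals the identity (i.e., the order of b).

2

The identity element is q (its row matches the header).
b^1 = b
b^2 = b·b = q
The first power of b equal to the identity is b^2, so ord(b) = 2.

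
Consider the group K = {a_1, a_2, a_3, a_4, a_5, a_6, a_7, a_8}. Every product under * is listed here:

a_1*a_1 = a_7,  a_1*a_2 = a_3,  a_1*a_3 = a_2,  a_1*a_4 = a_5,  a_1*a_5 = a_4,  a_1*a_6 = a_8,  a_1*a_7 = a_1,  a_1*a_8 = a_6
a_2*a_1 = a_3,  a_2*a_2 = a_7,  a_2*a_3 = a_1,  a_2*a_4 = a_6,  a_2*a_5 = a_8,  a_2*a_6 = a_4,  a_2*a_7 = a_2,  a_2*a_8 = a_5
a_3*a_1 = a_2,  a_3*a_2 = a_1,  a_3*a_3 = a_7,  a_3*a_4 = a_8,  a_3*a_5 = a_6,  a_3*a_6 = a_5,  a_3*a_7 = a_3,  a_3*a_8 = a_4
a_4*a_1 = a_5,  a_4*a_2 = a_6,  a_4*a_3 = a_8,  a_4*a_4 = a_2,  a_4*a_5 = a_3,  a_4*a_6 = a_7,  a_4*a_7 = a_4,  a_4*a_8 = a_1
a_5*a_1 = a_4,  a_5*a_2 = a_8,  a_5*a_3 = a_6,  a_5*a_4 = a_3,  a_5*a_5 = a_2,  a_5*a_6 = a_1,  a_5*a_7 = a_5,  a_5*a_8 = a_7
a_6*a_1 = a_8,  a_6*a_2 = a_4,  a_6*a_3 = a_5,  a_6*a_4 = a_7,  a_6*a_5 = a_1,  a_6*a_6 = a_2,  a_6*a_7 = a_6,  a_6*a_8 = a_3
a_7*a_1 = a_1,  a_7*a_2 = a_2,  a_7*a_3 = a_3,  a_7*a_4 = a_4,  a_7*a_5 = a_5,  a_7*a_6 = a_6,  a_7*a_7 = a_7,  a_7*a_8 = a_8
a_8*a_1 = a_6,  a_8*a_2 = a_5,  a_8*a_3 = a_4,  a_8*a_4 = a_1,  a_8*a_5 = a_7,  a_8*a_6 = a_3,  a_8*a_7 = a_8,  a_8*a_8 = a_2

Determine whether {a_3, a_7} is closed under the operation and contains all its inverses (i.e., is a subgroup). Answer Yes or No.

Yes

{a_3, a_7} contains the identity a_7.
Checking products: every product of two elements of {a_3, a_7} (read from the table) lies in {a_3, a_7}, so the set is closed.
In a finite group, a nonempty closed subset is a subgroup. So {a_3, a_7} ≤ K.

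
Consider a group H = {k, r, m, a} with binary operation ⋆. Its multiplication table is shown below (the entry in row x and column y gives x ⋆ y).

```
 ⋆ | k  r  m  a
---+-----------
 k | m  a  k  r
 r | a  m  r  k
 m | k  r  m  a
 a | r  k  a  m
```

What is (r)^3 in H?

r^1 = r
r^2 = r ⋆ r = m
r^3 = m ⋆ r = r

r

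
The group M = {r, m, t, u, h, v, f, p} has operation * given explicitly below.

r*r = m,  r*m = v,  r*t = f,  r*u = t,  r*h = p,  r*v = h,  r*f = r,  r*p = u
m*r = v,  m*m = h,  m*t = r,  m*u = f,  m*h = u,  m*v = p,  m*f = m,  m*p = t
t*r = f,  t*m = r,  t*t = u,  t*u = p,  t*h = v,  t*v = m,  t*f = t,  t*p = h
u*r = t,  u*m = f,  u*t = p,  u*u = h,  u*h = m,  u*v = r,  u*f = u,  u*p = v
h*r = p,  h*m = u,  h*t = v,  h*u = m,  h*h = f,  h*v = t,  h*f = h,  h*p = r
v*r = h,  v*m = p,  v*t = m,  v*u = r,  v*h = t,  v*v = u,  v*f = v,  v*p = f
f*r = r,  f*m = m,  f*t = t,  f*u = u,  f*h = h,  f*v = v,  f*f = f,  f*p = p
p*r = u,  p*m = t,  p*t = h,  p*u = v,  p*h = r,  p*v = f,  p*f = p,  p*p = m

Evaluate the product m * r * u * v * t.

m * r = v
v * u = r
r * v = h
h * t = v
(Structurally, M here is isomorphic to the cyclic group Z_8.)

v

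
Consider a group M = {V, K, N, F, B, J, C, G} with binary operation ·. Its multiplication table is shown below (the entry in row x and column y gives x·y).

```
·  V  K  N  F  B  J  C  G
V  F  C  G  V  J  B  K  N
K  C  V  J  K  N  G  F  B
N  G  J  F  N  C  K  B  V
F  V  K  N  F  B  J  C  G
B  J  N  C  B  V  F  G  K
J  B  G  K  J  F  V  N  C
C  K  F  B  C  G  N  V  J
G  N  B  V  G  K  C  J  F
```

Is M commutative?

Check whether the table is symmetric across its main diagonal.
Every entry (row x, col y) equals the entry (row y, col x), so M is abelian.

Yes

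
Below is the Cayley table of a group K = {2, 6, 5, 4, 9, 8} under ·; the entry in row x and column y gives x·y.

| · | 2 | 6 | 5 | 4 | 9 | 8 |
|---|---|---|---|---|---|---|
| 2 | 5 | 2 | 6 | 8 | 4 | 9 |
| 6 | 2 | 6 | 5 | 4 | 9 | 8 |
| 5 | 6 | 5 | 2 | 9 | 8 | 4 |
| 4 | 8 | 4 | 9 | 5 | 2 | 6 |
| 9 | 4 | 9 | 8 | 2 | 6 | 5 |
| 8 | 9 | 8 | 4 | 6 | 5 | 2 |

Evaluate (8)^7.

8

8^1 = 8
8^2 = 8·8 = 2
8^3 = 2·8 = 9
8^4 = 9·8 = 5
8^5 = 5·8 = 4
8^6 = 4·8 = 6
8^7 = 6·8 = 8
(Structurally, K here is isomorphic to the cyclic group Z_6.)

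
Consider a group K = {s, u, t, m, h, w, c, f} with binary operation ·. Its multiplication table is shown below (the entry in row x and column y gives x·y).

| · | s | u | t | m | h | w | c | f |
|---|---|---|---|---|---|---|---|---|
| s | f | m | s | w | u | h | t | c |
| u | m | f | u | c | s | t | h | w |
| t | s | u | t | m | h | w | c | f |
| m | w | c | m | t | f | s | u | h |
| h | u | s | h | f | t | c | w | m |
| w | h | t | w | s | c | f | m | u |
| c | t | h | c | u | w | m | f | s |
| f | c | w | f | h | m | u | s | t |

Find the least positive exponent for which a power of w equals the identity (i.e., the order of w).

4

The identity element is t (its row matches the header).
w^1 = w
w^2 = w·w = f
w^3 = f·w = u
w^4 = u·w = t
The first power of w equal to the identity is w^4, so ord(w) = 4.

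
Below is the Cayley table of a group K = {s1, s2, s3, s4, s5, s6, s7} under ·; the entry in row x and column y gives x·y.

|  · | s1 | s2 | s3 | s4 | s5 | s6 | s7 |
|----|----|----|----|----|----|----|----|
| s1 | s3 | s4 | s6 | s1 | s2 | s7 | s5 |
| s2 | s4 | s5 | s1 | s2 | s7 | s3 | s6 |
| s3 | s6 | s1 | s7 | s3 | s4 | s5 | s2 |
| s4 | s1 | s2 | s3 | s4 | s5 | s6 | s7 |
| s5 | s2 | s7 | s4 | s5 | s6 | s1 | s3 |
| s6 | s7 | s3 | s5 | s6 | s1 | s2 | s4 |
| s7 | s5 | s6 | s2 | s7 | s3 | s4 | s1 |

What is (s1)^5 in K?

s1^1 = s1
s1^2 = s1·s1 = s3
s1^3 = s3·s1 = s6
s1^4 = s6·s1 = s7
s1^5 = s7·s1 = s5

s5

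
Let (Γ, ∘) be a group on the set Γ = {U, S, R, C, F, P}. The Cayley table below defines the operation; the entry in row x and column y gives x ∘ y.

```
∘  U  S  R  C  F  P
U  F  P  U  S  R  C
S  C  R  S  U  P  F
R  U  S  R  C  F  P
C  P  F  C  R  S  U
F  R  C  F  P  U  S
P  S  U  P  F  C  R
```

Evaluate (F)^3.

F^1 = F
F^2 = F ∘ F = U
F^3 = U ∘ F = R

R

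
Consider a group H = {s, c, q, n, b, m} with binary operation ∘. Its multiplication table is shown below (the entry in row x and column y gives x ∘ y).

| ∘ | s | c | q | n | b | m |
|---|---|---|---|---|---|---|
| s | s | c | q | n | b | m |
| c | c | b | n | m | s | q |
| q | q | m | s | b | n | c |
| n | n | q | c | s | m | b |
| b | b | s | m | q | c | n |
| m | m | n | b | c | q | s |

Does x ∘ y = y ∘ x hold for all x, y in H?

No

c ∘ q = n but q ∘ c = m.
Since c and q do not commute, H is not abelian.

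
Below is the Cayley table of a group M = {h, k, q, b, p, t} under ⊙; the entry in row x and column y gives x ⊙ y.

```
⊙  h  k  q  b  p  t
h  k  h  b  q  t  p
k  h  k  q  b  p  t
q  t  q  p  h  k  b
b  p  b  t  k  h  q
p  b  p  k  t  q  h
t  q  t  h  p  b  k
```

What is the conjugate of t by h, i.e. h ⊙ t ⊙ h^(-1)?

The identity is k. In row h, the entry k sits in column h, so h^(-1) = h.
h ⊙ t = p
p ⊙ h = b

b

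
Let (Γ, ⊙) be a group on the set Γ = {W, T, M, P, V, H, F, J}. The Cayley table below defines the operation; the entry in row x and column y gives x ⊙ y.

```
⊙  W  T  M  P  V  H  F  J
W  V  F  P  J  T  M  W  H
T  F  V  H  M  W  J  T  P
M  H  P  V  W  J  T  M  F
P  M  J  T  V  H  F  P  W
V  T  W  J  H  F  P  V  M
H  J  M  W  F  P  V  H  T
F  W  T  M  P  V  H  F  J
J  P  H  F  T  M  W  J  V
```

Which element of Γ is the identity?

F

The identity e satisfies e ⊙ x = x for all x, so its row in the table reproduces the column headers.
Row F reads: W, T, M, P, V, H, F, J — exactly the header order. So F is the identity.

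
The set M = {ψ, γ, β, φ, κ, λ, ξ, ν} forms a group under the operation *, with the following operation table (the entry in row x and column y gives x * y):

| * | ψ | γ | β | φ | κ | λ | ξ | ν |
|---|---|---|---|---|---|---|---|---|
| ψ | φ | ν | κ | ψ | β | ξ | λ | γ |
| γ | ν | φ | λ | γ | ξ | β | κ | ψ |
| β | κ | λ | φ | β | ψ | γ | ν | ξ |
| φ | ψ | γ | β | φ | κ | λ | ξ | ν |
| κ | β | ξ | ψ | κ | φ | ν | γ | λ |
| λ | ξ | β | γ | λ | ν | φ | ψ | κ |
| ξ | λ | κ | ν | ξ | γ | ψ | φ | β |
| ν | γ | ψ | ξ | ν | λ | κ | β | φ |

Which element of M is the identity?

The identity e satisfies e * x = x for all x, so its row in the table reproduces the column headers.
Row φ reads: ψ, γ, β, φ, κ, λ, ξ, ν — exactly the header order. So φ is the identity.

φ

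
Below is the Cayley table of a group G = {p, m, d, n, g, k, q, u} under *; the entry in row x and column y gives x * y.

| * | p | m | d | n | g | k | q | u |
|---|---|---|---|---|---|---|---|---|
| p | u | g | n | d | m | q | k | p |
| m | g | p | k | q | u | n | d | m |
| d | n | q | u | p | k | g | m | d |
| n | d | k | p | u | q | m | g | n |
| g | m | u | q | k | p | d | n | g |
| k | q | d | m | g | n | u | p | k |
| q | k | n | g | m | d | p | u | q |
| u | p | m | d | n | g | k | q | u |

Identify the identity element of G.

u

The identity e satisfies e * x = x for all x, so its row in the table reproduces the column headers.
Row u reads: p, m, d, n, g, k, q, u — exactly the header order. So u is the identity.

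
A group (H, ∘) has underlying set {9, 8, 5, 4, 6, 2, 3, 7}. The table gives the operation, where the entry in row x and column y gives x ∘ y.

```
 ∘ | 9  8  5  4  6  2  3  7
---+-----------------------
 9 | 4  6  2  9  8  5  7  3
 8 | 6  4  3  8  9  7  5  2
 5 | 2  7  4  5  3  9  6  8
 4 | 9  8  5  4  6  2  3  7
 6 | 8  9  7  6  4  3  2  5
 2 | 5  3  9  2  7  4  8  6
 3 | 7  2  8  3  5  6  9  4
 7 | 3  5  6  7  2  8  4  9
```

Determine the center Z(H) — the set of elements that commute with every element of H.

An element z is central iff its row equals its column in the table.
For 6: 6 ∘ 7 = 5 ≠ 2 = 7 ∘ 6, so 6 ∉ Z.
Checking each element this way leaves Z(H) = {4, 9}.

{4, 9}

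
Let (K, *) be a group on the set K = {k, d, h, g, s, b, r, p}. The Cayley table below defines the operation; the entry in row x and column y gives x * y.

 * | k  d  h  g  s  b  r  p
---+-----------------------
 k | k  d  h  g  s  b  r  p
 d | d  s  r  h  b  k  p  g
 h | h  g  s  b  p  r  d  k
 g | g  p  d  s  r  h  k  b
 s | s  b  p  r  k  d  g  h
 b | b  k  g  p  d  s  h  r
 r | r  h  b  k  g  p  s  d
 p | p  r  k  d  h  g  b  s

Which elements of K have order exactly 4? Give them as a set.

{b, d, g, h, p, r}

Identity is k. Compute the order of each non-identity element by repeated multiplication:
  d: d → s → b → k  (order 4)
  h: h → s → p → k  (order 4)
  g: g → s → r → k  (order 4)
  s: s → k  (order 2)
  b: b → s → d → k  (order 4)
  r: r → s → g → k  (order 4)
  p: p → s → h → k  (order 4)
Elements of order 4: {b, d, g, h, p, r}.
(Structurally, K here is isomorphic to the quaternion group Q_8.)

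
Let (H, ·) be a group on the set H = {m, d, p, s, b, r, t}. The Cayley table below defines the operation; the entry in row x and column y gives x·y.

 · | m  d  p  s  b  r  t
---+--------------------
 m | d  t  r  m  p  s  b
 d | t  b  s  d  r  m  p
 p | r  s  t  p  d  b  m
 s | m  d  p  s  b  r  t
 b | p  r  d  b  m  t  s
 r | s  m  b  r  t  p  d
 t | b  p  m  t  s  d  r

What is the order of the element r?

The identity element is s (its row matches the header).
r^1 = r
r^2 = r·r = p
r^3 = p·r = b
r^4 = b·r = t
r^5 = t·r = d
r^6 = d·r = m
r^7 = m·r = s
The first power of r equal to the identity is r^7, so ord(r) = 7.

7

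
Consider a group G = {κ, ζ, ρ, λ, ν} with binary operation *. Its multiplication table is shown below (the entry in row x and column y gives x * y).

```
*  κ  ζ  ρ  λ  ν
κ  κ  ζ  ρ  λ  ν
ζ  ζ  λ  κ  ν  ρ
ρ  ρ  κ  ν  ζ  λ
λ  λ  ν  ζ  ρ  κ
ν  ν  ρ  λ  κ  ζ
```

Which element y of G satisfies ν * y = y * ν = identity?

λ

First locate the identity: row κ matches the header, so κ is the identity.
Scan row ν for κ: ν * λ = κ. Hence ν^(-1) = λ.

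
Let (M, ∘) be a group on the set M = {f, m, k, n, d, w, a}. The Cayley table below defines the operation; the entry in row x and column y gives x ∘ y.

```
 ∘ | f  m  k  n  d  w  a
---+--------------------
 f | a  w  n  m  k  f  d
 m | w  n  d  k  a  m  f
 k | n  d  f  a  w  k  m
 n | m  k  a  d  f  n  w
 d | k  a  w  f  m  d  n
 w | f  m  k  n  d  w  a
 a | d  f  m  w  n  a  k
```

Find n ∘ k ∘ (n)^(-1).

k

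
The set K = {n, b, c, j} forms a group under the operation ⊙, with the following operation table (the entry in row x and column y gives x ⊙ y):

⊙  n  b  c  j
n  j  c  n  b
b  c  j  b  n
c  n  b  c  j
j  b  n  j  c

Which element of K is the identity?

c

The identity e satisfies e ⊙ x = x for all x, so its row in the table reproduces the column headers.
Row c reads: n, b, c, j — exactly the header order. So c is the identity.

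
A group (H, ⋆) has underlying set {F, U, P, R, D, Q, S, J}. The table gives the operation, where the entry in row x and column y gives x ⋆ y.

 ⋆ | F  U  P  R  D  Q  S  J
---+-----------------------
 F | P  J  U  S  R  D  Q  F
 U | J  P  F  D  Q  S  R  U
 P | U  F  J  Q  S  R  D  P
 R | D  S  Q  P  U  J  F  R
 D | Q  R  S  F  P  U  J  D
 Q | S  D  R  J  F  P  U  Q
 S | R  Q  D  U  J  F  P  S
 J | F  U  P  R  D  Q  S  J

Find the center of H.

An element z is central iff its row equals its column in the table.
For F: F ⋆ D = R ≠ Q = D ⋆ F, so F ∉ Z.
Checking each element this way leaves Z(H) = {J, P}.

{J, P}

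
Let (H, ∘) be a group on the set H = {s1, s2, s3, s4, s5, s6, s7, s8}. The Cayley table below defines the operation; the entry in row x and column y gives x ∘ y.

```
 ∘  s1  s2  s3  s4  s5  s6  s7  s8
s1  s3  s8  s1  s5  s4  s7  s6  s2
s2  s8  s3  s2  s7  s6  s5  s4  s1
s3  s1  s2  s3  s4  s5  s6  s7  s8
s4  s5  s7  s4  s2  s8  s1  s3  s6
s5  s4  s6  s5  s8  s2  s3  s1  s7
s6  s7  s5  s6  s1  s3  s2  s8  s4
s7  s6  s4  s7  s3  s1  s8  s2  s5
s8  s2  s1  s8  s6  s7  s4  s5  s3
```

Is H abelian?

Check whether the table is symmetric across its main diagonal.
Every entry (row x, col y) equals the entry (row y, col x), so H is abelian.

Yes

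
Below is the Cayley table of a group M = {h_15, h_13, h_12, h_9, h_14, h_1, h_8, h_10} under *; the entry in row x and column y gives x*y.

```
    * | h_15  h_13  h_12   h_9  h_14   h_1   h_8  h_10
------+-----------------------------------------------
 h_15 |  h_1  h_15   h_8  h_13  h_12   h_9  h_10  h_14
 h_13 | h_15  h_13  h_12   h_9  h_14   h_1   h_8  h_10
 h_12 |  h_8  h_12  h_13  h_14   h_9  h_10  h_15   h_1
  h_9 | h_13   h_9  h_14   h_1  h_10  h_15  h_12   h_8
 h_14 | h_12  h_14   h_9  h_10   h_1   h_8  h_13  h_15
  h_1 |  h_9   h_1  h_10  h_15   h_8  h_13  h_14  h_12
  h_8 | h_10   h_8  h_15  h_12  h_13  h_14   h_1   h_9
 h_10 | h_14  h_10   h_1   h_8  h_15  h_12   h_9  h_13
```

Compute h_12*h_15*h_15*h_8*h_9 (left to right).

h_1

h_12*h_15 = h_8
h_8*h_15 = h_10
h_10*h_8 = h_9
h_9*h_9 = h_1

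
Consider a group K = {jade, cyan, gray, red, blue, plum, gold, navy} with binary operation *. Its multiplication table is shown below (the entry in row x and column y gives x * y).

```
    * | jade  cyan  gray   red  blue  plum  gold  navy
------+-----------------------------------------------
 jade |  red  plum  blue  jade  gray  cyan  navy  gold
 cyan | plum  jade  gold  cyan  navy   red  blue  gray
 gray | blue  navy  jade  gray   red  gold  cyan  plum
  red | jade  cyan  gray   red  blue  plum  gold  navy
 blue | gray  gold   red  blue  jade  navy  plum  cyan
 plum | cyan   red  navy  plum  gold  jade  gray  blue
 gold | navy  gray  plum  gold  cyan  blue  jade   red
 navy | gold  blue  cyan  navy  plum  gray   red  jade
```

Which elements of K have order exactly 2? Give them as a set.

{jade}

Identity is red. Compute the order of each non-identity element by repeated multiplication:
  jade: jade → red  (order 2)
  cyan: cyan → jade → plum → red  (order 4)
  gray: gray → jade → blue → red  (order 4)
  blue: blue → jade → gray → red  (order 4)
  plum: plum → jade → cyan → red  (order 4)
  gold: gold → jade → navy → red  (order 4)
  navy: navy → jade → gold → red  (order 4)
Elements of order 2: {jade}.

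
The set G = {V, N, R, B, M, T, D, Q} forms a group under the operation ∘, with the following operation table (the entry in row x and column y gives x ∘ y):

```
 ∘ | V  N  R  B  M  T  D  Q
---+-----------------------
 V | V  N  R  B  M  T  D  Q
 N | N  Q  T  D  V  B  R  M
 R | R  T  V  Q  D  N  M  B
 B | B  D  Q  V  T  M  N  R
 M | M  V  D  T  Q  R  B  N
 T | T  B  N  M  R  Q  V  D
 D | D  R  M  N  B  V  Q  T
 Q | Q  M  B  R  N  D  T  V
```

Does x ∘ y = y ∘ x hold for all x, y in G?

Yes

Check whether the table is symmetric across its main diagonal.
Every entry (row x, col y) equals the entry (row y, col x), so G is abelian.
(In fact G ≅ Z_2 x Z_4.)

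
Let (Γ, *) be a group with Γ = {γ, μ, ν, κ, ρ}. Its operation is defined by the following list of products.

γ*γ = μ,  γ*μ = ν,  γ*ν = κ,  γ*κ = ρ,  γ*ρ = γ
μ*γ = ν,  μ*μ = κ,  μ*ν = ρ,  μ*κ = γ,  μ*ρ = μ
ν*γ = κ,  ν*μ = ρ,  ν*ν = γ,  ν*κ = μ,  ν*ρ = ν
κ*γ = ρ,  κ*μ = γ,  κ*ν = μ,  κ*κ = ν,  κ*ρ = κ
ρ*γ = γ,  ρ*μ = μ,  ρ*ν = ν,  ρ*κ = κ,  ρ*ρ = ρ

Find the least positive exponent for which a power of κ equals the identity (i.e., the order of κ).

5

The identity element is ρ (its row matches the header).
κ^1 = κ
κ^2 = κ * κ = ν
κ^3 = ν * κ = μ
κ^4 = μ * κ = γ
κ^5 = γ * κ = ρ
The first power of κ equal to the identity is κ^5, so ord(κ) = 5.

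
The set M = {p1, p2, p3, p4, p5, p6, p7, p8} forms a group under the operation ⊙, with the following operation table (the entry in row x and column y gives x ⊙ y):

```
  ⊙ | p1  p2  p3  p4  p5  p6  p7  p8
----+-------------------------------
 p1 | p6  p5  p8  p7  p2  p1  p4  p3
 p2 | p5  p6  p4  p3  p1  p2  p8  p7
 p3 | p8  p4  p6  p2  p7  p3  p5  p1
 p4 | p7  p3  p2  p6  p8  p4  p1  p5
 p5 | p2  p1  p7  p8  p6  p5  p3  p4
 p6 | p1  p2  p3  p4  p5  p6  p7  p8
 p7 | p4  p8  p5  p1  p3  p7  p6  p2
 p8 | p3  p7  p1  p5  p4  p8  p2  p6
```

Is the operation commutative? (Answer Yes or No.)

Yes

Check whether the table is symmetric across its main diagonal.
Every entry (row x, col y) equals the entry (row y, col x), so M is abelian.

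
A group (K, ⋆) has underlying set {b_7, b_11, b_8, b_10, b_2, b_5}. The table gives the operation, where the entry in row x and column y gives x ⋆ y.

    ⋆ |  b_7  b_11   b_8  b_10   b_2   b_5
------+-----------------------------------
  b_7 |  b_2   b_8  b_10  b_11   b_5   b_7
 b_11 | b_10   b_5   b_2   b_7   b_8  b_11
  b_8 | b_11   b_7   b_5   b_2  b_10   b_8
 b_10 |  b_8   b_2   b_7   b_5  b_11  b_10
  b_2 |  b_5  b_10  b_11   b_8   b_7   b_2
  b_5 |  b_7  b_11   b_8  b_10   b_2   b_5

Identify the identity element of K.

The identity e satisfies e ⋆ x = x for all x, so its row in the table reproduces the column headers.
Row b_5 reads: b_7, b_11, b_8, b_10, b_2, b_5 — exactly the header order. So b_5 is the identity.

b_5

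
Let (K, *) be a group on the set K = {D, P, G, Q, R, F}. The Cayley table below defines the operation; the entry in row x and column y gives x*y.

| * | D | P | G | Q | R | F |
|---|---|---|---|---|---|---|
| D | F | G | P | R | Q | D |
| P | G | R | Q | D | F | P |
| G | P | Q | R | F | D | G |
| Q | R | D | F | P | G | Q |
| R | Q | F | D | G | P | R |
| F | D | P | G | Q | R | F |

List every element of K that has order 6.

Identity is F. Compute the order of each non-identity element by repeated multiplication:
  D: D → F  (order 2)
  P: P → R → F  (order 3)
  G: G → R → D → P → Q → F  (order 6)
  Q: Q → P → D → R → G → F  (order 6)
  R: R → P → F  (order 3)
Elements of order 6: {G, Q}.

{G, Q}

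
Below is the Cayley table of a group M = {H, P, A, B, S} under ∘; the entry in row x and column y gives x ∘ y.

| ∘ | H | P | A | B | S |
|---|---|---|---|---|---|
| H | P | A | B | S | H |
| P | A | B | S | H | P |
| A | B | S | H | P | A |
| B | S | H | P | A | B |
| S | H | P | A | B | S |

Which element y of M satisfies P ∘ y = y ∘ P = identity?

First locate the identity: row S matches the header, so S is the identity.
Scan row P for S: P ∘ A = S. Hence P^(-1) = A.

A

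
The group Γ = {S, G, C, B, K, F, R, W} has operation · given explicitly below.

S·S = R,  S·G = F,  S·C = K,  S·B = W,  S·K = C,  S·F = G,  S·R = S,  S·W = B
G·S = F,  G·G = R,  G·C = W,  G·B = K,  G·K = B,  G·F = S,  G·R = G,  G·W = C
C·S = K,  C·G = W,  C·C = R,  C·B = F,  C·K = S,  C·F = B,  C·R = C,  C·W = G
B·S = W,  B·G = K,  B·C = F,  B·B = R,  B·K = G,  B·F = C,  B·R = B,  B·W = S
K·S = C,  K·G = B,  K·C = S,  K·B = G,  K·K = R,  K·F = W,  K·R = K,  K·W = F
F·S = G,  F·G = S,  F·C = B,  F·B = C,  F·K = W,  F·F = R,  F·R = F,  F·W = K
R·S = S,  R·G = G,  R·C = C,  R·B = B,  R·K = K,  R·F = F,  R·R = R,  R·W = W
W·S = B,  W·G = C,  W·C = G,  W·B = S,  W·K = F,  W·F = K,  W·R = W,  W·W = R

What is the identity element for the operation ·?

The identity e satisfies e·x = x for all x, so its row in the table reproduces the column headers.
Row R reads: S, G, C, B, K, F, R, W — exactly the header order. So R is the identity.

R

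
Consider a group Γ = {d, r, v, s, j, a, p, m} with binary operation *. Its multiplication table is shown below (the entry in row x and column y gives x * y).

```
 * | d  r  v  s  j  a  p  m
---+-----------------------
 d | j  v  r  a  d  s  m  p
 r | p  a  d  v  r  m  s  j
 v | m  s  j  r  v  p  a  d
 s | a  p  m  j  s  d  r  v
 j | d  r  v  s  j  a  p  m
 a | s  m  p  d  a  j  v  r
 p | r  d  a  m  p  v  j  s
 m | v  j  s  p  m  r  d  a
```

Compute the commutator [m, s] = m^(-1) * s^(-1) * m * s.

a

Identity is j; from the table m^(-1) = r and s^(-1) = s.
r * s = v
v * m = d
d * s = a
(Structurally, Γ here is isomorphic to the dihedral group D_4.)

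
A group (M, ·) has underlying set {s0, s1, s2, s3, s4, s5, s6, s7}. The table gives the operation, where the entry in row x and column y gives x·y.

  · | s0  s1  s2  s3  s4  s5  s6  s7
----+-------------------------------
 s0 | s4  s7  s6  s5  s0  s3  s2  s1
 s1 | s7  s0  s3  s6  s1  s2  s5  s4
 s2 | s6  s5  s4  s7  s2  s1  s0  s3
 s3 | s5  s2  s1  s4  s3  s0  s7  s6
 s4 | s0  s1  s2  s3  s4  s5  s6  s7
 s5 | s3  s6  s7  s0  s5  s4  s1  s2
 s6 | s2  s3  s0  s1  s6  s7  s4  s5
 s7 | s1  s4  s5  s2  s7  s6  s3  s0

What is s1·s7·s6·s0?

s2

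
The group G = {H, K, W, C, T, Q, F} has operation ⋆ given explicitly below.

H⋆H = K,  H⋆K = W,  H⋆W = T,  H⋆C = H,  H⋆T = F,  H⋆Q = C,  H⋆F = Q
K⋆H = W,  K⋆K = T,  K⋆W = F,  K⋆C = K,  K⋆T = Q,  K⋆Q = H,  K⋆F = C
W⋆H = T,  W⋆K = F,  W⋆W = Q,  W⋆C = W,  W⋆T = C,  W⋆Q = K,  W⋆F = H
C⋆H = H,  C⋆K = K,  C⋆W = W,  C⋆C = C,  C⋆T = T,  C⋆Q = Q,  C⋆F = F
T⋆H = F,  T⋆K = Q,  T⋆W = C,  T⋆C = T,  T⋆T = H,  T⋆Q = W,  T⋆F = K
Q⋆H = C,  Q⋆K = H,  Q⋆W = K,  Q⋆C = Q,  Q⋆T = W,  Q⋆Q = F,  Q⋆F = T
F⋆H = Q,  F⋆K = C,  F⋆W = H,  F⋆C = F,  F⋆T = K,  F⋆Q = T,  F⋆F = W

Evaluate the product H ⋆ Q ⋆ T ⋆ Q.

W

H ⋆ Q = C
C ⋆ T = T
T ⋆ Q = W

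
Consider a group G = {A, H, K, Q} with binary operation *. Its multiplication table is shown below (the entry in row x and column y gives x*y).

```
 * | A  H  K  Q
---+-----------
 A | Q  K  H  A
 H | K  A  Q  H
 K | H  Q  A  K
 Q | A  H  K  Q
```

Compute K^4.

Q

K^1 = K
K^2 = K*K = A
K^3 = A*K = H
K^4 = H*K = Q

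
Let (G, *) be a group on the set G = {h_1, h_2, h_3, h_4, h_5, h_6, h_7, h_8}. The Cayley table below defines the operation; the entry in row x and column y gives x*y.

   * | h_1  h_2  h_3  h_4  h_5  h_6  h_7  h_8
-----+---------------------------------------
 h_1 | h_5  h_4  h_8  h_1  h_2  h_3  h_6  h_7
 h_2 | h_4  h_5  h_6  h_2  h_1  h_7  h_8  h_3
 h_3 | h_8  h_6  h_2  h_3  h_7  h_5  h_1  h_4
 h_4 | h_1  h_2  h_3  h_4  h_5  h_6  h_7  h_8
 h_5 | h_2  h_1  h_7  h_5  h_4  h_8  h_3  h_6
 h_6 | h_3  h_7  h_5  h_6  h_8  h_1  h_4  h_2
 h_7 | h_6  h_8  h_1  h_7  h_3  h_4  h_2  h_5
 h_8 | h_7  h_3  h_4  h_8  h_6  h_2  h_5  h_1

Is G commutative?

Check whether the table is symmetric across its main diagonal.
Every entry (row x, col y) equals the entry (row y, col x), so G is abelian.

Yes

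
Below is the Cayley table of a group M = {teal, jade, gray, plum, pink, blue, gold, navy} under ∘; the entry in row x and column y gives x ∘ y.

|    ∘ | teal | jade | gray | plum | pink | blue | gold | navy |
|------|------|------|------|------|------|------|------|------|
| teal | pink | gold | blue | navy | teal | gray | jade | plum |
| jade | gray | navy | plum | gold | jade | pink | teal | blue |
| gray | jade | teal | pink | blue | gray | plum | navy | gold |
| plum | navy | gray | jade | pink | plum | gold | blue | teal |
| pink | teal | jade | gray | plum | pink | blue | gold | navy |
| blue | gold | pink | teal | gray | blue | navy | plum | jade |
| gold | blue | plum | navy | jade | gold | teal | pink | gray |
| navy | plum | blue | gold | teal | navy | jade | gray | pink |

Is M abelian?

No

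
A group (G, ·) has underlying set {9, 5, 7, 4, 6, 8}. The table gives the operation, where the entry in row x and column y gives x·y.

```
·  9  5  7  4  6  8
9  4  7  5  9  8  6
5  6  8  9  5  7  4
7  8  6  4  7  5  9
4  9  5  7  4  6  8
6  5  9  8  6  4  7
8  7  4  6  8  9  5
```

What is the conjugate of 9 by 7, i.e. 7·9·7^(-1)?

6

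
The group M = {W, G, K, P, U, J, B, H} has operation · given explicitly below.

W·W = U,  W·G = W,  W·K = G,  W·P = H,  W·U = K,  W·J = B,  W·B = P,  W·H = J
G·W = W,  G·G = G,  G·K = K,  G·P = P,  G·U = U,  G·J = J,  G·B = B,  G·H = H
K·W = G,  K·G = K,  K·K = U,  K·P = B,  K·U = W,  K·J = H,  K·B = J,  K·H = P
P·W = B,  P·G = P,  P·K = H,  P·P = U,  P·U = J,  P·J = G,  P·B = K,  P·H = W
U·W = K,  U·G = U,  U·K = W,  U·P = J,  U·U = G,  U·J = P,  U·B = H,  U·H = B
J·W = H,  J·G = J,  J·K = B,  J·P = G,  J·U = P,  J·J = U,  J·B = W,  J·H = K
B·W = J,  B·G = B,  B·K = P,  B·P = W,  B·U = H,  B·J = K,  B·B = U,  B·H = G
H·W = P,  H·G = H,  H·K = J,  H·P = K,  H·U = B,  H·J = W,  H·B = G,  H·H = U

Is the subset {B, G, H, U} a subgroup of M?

{B, G, H, U} contains the identity G.
Checking products: every product of two elements of {B, G, H, U} (read from the table) lies in {B, G, H, U}, so the set is closed.
In a finite group, a nonempty closed subset is a subgroup. So {B, G, H, U} ≤ M.
(Structurally, M here is isomorphic to the quaternion group Q_8.)

Yes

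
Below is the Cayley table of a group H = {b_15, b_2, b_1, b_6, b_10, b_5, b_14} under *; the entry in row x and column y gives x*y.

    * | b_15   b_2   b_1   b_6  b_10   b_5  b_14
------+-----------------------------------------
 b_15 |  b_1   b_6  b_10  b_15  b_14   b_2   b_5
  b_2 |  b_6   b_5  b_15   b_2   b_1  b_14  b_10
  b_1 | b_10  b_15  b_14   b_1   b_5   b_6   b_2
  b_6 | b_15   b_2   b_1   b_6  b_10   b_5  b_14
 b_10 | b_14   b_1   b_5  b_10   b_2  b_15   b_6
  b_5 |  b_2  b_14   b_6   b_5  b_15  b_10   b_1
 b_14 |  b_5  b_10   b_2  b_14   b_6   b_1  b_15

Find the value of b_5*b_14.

Read row b_5, column b_14: b_5*b_14 = b_1.

b_1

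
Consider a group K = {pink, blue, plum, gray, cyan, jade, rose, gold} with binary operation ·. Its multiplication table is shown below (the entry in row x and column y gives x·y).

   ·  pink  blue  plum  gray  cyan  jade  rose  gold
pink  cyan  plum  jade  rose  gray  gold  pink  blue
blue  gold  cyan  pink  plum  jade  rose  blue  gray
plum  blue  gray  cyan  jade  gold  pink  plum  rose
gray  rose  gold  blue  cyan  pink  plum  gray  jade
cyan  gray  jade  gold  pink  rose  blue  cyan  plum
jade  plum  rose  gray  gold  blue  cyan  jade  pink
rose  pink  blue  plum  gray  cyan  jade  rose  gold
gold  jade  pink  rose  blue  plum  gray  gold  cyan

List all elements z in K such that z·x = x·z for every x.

{cyan, rose}

An element z is central iff its row equals its column in the table.
For pink: pink·blue = plum ≠ gold = blue·pink, so pink ∉ Z.
Checking each element this way leaves Z(K) = {cyan, rose}.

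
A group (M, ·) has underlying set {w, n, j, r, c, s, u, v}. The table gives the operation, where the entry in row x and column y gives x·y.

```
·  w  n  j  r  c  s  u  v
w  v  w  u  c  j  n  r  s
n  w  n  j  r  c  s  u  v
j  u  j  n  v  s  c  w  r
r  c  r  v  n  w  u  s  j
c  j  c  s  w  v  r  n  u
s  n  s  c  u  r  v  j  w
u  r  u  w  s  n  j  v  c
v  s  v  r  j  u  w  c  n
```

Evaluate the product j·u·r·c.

v

j·u = w
w·r = c
c·c = v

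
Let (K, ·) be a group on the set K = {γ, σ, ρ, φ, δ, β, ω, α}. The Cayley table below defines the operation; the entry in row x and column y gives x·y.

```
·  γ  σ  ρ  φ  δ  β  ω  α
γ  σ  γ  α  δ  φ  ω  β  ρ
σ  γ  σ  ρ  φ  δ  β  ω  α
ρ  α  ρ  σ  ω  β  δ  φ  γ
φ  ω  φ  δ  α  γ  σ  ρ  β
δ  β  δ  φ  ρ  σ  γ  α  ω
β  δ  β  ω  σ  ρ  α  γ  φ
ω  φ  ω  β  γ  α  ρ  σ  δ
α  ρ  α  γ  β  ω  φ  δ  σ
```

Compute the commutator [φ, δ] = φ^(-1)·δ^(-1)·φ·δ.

Identity is σ; from the table φ^(-1) = β and δ^(-1) = δ.
β·δ = ρ
ρ·φ = ω
ω·δ = α

α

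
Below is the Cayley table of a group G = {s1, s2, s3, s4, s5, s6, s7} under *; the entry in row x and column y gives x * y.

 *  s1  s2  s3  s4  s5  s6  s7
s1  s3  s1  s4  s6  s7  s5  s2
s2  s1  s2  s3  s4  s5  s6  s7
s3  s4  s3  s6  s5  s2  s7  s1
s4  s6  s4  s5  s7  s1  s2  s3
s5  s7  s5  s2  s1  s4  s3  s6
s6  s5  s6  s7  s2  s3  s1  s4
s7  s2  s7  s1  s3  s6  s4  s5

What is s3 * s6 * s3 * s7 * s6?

s3 * s6 = s7
s7 * s3 = s1
s1 * s7 = s2
s2 * s6 = s6

s6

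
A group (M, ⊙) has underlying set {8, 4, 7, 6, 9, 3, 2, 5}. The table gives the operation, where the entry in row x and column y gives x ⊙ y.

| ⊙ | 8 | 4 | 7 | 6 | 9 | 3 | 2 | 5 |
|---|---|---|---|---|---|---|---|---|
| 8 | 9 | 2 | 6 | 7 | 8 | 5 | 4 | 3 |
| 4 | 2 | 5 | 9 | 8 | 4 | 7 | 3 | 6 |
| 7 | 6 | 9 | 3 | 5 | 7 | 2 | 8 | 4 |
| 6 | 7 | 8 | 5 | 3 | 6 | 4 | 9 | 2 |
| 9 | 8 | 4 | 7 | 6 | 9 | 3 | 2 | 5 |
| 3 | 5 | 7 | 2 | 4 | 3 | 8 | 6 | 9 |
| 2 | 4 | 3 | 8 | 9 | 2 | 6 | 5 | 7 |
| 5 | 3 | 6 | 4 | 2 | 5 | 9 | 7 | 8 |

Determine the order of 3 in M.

The identity element is 9 (its row matches the header).
3^1 = 3
3^2 = 3 ⊙ 3 = 8
3^3 = 8 ⊙ 3 = 5
3^4 = 5 ⊙ 3 = 9
The first power of 3 equal to the identity is 3^4, so ord(3) = 4.

4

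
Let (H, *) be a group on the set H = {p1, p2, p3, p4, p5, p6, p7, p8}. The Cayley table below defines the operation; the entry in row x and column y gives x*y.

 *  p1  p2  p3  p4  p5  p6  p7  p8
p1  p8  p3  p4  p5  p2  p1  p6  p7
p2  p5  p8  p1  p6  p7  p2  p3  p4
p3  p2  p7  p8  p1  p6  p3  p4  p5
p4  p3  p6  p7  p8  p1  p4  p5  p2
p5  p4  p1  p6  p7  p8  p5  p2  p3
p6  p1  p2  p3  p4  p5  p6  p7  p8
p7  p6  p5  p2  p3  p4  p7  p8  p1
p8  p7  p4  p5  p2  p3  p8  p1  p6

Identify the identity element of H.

The identity e satisfies e*x = x for all x, so its row in the table reproduces the column headers.
Row p6 reads: p1, p2, p3, p4, p5, p6, p7, p8 — exactly the header order. So p6 is the identity.

p6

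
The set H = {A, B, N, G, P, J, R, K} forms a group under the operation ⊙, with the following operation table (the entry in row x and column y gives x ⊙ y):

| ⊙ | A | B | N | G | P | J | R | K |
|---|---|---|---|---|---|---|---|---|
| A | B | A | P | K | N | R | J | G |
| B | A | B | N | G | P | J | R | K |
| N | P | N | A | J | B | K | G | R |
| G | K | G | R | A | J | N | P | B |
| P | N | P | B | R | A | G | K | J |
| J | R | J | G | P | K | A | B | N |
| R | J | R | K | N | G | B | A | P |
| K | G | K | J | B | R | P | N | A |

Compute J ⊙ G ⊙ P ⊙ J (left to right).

J ⊙ G = P
P ⊙ P = A
A ⊙ J = R
(Structurally, H here is isomorphic to the quaternion group Q_8.)

R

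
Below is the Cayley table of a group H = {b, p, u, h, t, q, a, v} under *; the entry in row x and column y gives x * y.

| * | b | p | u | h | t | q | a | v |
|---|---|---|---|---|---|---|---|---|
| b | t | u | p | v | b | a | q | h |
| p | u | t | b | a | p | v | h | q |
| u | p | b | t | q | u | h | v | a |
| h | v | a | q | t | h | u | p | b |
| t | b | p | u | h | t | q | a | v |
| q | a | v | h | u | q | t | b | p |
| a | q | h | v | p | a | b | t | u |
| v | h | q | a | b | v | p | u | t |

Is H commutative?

Check whether the table is symmetric across its main diagonal.
Every entry (row x, col y) equals the entry (row y, col x), so H is abelian.
(In fact H ≅ the elementary abelian group (Z_2)^3.)

Yes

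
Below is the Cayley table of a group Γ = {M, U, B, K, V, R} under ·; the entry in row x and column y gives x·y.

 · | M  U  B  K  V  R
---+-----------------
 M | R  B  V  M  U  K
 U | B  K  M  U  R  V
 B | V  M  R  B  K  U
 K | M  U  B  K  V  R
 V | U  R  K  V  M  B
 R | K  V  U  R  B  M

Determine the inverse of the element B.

First locate the identity: row K matches the header, so K is the identity.
Scan row B for K: B·V = K. Hence B^(-1) = V.

V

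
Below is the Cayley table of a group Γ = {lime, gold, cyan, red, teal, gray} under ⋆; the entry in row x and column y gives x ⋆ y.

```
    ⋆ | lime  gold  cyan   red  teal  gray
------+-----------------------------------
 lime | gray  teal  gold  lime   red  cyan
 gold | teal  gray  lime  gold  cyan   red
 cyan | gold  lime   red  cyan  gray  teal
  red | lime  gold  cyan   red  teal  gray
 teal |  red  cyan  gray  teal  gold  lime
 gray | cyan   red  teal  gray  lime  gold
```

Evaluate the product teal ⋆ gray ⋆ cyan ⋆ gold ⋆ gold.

teal ⋆ gray = lime
lime ⋆ cyan = gold
gold ⋆ gold = gray
gray ⋆ gold = red

red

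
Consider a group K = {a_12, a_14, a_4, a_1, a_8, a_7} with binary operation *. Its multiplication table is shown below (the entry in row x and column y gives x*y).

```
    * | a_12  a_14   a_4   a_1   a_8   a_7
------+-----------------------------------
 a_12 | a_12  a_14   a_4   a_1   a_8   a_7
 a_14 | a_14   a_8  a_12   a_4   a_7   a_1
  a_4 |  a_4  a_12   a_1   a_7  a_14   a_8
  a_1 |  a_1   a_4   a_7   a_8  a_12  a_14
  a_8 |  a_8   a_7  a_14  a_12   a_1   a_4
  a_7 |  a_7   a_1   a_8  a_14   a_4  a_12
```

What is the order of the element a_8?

3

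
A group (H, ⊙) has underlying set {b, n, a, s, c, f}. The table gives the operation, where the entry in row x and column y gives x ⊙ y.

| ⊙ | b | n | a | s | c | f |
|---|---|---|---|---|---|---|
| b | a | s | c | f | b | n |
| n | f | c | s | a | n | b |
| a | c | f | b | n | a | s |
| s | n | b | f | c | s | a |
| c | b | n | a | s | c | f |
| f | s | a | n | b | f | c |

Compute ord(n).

The identity element is c (its row matches the header).
n^1 = n
n^2 = n ⊙ n = c
The first power of n equal to the identity is n^2, so ord(n) = 2.
(Structurally, H here is isomorphic to the symmetric group S_3.)

2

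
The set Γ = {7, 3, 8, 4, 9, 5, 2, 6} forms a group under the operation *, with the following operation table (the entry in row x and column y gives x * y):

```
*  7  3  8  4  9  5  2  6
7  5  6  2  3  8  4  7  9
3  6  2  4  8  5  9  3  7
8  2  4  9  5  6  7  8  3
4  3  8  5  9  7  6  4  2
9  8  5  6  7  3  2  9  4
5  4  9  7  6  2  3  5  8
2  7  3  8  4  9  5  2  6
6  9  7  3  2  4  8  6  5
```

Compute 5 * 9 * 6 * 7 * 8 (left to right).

5 * 9 = 2
2 * 6 = 6
6 * 7 = 9
9 * 8 = 6
(Structurally, Γ here is isomorphic to the cyclic group Z_8.)

6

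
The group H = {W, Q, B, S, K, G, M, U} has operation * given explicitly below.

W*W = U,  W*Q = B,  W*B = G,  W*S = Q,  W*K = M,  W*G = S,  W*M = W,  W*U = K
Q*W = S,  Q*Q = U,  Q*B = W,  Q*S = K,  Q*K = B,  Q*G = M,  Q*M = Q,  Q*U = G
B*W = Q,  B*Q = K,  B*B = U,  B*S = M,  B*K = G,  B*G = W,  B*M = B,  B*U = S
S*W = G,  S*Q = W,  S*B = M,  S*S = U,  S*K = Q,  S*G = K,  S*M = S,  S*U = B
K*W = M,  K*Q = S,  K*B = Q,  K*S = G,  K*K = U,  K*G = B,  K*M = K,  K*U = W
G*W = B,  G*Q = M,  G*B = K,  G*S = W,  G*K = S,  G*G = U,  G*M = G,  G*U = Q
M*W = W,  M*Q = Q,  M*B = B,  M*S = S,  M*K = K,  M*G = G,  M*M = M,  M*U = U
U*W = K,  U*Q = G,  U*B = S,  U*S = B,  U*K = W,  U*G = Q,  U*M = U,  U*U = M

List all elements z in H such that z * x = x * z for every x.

{M, U}

An element z is central iff its row equals its column in the table.
For G: G * S = W ≠ K = S * G, so G ∉ Z.
Checking each element this way leaves Z(H) = {M, U}.
(Structurally, H here is isomorphic to the quaternion group Q_8.)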